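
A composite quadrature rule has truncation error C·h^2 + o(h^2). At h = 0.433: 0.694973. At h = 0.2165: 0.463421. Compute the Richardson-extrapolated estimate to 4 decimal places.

0.3862

Extrapolated value = (4·A(h/2) − A(h)) / (4 − 1)
= (4·0.463421 − 0.694973) / 3
= 1.158711 / 3 = 0.386237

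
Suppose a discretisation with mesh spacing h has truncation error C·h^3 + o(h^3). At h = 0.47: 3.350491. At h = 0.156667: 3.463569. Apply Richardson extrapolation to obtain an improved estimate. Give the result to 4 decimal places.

3.4679

The leading error scales as h^3; refining by a factor of 3 reduces it by 3^3 = 27.
Extrapolated value = (27·A(h/3) − A(h)) / (27 − 1)
= (27·3.463569 − 3.350491) / 26
= 90.165872 / 26 = 3.467918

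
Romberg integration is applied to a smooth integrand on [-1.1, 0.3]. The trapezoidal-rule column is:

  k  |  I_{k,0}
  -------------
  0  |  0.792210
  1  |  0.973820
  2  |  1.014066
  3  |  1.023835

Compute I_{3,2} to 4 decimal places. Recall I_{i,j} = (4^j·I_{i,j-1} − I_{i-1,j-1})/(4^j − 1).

1.0271

I_{2,1} = 1.014066 + (1.014066 − 0.973820)/3 = 1.027481
I_{3,1} = (4·1.023835 − 1.014066) / 3 = 1.027091
I_{3,2} = 1.027091 + (1.027091 − 1.027481)/15 = 1.027065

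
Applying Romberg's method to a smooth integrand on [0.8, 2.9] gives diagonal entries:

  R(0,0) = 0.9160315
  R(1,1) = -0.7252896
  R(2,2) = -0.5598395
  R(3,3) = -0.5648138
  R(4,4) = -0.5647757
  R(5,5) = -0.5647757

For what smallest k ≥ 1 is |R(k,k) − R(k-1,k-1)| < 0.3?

k = 2

|R(1,1) − R(0,0)| = 1.6413211 ≥ 0.3
|R(2,2) − R(1,1)| = 0.1654501 < 0.3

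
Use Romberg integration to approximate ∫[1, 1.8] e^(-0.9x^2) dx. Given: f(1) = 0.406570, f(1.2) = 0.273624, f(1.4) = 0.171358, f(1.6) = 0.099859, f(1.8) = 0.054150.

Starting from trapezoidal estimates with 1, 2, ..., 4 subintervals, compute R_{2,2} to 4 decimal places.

0.1532

R_{0,0} (trapezoid, 1 panel, h=0.8000): 0.184288
R_{1,0} (trapezoid, 2 panels, h=0.4000): 0.160687
R_{2,0} (trapezoid, 4 panels, h=0.2000): 0.155040
R_{1,1} = 0.160687 + (0.160687 − 0.184288)/3 = 0.152820
R_{2,1} = 0.155040 + (0.155040 − 0.160687)/3 = 0.153158
R_{2,2} = 0.153158 + (0.153158 − 0.152820)/15 = 0.153181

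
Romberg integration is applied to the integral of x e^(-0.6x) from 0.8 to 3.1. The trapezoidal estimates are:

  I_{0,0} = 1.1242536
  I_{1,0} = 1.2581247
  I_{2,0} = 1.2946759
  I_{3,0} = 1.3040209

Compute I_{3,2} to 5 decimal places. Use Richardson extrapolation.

1.30715

I_{2,1} = (4·1.2946759 − 1.2581247) / 3 = 1.3068596
I_{3,1} = 1.3040209 + (1.3040209 − 1.2946759)/3 = 1.3071359
I_{3,2} = (16·1.3071359 − 1.3068596) / 15 = 1.3071543
(Column j=1 coincides with Simpson's rule on the same nodes.)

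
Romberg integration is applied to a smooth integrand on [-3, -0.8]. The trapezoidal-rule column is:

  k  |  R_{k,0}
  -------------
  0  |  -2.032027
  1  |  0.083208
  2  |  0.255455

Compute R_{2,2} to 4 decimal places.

Richardson extrapolation on the trapezoidal column (denominator 4−1=3):
R_{1,1} = 0.083208 + (0.083208 − (-2.032027))/3 = 0.788286
R_{2,1} = (4·0.255455 − 0.083208) / 3 = 0.312871
R_{2,2} = 0.312871 + (0.312871 − 0.788286)/15 = 0.281177

0.2812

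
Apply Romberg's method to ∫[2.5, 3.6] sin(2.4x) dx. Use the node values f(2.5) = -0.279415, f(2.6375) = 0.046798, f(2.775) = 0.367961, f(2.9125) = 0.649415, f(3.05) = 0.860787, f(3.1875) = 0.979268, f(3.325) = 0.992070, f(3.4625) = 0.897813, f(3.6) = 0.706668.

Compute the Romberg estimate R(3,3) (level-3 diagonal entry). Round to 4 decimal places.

0.6949

R(0,0) (trapezoid, 1 panel, h=1.1000): 0.234989
R(1,0) (trapezoid, 2 panels, h=0.5500): 0.590927
R(2,0) (trapezoid, 4 panels, h=0.2750): 0.669472
R(3,0) (trapezoid, 8 panels, h=0.1375): 0.688564
R(1,1) = 0.590927 + (0.590927 − 0.234989)/3 = 0.709573
R(2,1) = 0.669472 + (0.669472 − 0.590927)/3 = 0.695654
R(3,1) = 0.688564 + (0.688564 − 0.669472)/3 = 0.694928
R(2,2) = 0.695654 + (0.695654 − 0.709573)/15 = 0.694726
R(3,2) = 0.694928 + (0.694928 − 0.695654)/15 = 0.694880
R(3,3) = 0.694880 + (0.694880 − 0.694726)/63 = 0.694882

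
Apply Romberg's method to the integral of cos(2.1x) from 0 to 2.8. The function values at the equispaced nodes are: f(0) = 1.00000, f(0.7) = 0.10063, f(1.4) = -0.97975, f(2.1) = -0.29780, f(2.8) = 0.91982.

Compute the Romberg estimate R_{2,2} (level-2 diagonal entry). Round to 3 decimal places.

R_{0,0} (trapezoid, 1 panel, h=2.8000): 2.68775
R_{1,0} (trapezoid, 2 panels, h=1.4000): -0.02778
R_{2,0} (trapezoid, 4 panels, h=0.7000): -0.15191
R_{1,1} = -0.02778 + (-0.02778 − 2.68775)/3 = -0.93296
R_{2,1} = -0.15191 + (-0.15191 − (-0.02778))/3 = -0.19329
R_{2,2} = -0.19329 + (-0.19329 − (-0.93296))/15 = -0.14398

-0.144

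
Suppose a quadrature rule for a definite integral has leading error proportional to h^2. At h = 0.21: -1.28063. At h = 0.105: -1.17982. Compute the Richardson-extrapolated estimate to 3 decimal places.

Extrapolated value = (4·A(h/2) − A(h)) / (4 − 1)
= (4·(-1.17982) − (-1.28063)) / 3
= -3.43865 / 3 = -1.14622

-1.146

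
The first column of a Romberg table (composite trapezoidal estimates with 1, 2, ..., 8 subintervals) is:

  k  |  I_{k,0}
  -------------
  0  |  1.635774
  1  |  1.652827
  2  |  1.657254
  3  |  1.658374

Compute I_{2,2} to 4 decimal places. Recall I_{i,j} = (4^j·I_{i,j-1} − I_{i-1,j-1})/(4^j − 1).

1.6587

Richardson extrapolation on the trapezoidal column (denominator 4−1=3):
I_{1,1} = (4·1.652827 − 1.635774) / 3 = 1.658511
I_{2,1} = (4·1.657254 − 1.652827) / 3 = 1.658730
I_{2,2} = 1.658730 + (1.658730 − 1.658511)/15 = 1.658745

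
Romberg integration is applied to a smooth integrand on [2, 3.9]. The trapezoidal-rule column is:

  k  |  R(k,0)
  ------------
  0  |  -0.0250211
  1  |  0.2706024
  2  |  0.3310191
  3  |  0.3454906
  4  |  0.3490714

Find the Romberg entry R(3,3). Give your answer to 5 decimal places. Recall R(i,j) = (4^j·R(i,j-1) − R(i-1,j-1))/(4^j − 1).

0.35026

Richardson extrapolation on the trapezoidal column (denominator 4−1=3):
R(1,1) = (4·0.2706024 − (-0.0250211)) / 3 = 0.3691436
R(2,1) = (4·0.3310191 − 0.2706024) / 3 = 0.3511580
R(3,1) = (4·0.3454906 − 0.3310191) / 3 = 0.3503144
R(2,2) = (16·0.3511580 − 0.3691436) / 15 = 0.3499590
R(3,2) = 0.3503144 + (0.3503144 − 0.3511580)/15 = 0.3502582
R(3,3) = (64·0.3502582 − 0.3499590) / 63 = 0.3502629
(Column j=1 coincides with Simpson's rule on the same nodes.)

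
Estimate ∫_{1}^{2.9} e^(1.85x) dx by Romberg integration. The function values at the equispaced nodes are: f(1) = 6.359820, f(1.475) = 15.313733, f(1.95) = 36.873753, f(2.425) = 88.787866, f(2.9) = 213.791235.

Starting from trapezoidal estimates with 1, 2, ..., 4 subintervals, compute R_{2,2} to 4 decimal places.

R_{0,0} (trapezoid, 1 panel, h=1.9000): 209.143502
R_{1,0} (trapezoid, 2 panels, h=0.9500): 139.601816
R_{2,0} (trapezoid, 4 panels, h=0.4750): 119.249168
R_{1,1} = 139.601816 + (139.601816 − 209.143502)/3 = 116.421254
R_{2,1} = 119.249168 + (119.249168 − 139.601816)/3 = 112.464952
R_{2,2} = 112.464952 + (112.464952 − 116.421254)/15 = 112.201199

112.2012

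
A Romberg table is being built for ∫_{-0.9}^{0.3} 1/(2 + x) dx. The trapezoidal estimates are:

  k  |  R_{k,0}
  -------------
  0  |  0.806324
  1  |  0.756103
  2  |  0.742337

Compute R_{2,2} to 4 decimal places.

0.7376

Richardson extrapolation on the trapezoidal column (denominator 4−1=3):
R_{1,1} = (4·0.756103 − 0.806324) / 3 = 0.739363
R_{2,1} = (4·0.742337 − 0.756103) / 3 = 0.737748
R_{2,2} = 0.737748 + (0.737748 − 0.739363)/15 = 0.737640
(Column j=1 coincides with Simpson's rule on the same nodes.)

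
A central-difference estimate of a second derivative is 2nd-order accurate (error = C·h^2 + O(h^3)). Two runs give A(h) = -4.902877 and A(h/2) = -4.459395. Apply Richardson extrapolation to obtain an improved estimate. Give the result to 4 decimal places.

The leading error scales as h^2; refining by a factor of 2 reduces it by 2^2 = 4.
Extrapolated value = (4·A(h/2) − A(h)) / (4 − 1)
= (4·(-4.459395) − (-4.902877)) / 3
= -12.934703 / 3 = -4.311568

-4.3116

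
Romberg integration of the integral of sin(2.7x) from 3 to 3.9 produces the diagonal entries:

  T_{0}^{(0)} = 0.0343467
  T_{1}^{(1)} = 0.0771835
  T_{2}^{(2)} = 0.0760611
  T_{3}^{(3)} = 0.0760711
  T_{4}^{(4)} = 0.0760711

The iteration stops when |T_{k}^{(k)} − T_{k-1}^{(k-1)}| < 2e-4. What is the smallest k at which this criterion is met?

k = 3

|T_{1}^{(1)} − T_{0}^{(0)}| = 0.0428368 ≥ 2e-4
|T_{2}^{(2)} − T_{1}^{(1)}| = 0.0011224 ≥ 2e-4
|T_{3}^{(3)} − T_{2}^{(2)}| = 0.0000100 < 2e-4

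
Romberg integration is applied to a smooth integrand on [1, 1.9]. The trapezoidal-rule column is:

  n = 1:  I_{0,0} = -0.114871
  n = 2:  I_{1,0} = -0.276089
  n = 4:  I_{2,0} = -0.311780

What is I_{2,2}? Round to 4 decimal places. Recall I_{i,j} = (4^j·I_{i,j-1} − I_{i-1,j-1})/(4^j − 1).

-0.3233

Richardson extrapolation on the trapezoidal column (denominator 4−1=3):
I_{1,1} = -0.276089 + (-0.276089 − (-0.114871))/3 = -0.329828
I_{2,1} = (4·(-0.311780) − (-0.276089)) / 3 = -0.323677
I_{2,2} = -0.323677 + (-0.323677 − (-0.329828))/15 = -0.323267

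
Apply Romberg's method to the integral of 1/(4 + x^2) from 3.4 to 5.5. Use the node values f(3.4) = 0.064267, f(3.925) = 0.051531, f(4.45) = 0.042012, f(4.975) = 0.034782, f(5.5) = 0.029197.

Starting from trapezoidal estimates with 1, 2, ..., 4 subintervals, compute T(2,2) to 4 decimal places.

0.0915

T(0,0) (trapezoid, 1 panel, h=2.1000): 0.098137
T(1,0) (trapezoid, 2 panels, h=1.0500): 0.093181
T(2,0) (trapezoid, 4 panels, h=0.5250): 0.091905
T(1,1) = 0.093181 + (0.093181 − 0.098137)/3 = 0.091529
T(2,1) = 0.091905 + (0.091905 − 0.093181)/3 = 0.091480
T(2,2) = 0.091480 + (0.091480 − 0.091529)/15 = 0.091477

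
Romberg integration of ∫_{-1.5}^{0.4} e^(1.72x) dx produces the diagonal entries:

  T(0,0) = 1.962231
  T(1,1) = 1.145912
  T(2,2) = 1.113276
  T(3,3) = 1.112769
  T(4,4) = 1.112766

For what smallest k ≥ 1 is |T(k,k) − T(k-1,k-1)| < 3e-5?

|T(1,1) − T(0,0)| = 0.816319 ≥ 3e-5
|T(2,2) − T(1,1)| = 0.032636 ≥ 3e-5
|T(3,3) − T(2,2)| = 0.000507 ≥ 3e-5
|T(4,4) − T(3,3)| = 0.000003 < 3e-5

k = 4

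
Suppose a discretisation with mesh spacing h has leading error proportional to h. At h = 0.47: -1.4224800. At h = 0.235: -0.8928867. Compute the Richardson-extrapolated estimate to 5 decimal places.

-0.36329

Extrapolated value = (2·A(h/2) − A(h)) / (2 − 1)
= (2·(-0.8928867) − (-1.4224800)) / 1
= -0.3632934 / 1 = -0.3632934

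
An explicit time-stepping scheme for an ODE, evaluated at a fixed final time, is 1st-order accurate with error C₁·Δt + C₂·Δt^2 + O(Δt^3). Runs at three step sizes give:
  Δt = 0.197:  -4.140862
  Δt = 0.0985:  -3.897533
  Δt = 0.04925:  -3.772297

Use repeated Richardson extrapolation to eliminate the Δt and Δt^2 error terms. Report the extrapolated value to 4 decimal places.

First eliminate the Δt term (factor 2^1 = 2):
  B₁ = (2·(-3.897533) − (-4.140862))/1 = -3.654204
  B₂ = (2·(-3.772297) − (-3.897533))/1 = -3.647061
Then eliminate the Δt^2 term (factor 2^2 = 4):
  (4·(-3.647061) − (-3.654204))/3 = -3.644680

-3.6447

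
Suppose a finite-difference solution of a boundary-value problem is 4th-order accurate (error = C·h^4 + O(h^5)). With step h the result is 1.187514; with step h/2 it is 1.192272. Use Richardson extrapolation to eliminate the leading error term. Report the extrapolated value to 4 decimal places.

1.1926

Extrapolated value = (16·A(h/2) − A(h)) / (16 − 1)
= (16·1.192272 − 1.187514) / 15
= 17.888838 / 15 = 1.192589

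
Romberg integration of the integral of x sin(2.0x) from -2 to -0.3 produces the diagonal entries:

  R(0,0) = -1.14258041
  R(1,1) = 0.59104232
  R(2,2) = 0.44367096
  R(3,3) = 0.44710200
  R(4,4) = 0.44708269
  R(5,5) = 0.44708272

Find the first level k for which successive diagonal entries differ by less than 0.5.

k = 2

|R(1,1) − R(0,0)| = 1.73362273 ≥ 0.5
|R(2,2) − R(1,1)| = 0.14737136 < 0.5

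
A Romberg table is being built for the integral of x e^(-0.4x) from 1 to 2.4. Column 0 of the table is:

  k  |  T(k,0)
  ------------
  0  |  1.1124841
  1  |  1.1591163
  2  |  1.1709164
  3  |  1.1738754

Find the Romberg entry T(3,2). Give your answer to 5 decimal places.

1.17486

Richardson extrapolation on the trapezoidal column (denominator 4−1=3):
T(2,1) = (4·1.1709164 − 1.1591163) / 3 = 1.1748498
T(3,1) = (4·1.1738754 − 1.1709164) / 3 = 1.1748617
T(3,2) = 1.1748617 + (1.1748617 − 1.1748498)/15 = 1.1748625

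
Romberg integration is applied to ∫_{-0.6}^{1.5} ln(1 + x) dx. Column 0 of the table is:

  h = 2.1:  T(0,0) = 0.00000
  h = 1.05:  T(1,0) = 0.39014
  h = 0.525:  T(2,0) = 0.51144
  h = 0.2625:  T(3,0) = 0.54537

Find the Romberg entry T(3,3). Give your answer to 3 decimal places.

Richardson extrapolation on the trapezoidal column (denominator 4−1=3):
T(1,1) = (4·0.39014 − 0.00000) / 3 = 0.52019
T(2,1) = 0.51144 + (0.51144 − 0.39014)/3 = 0.55187
T(3,1) = 0.54537 + (0.54537 − 0.51144)/3 = 0.55668
T(2,2) = (16·0.55187 − 0.52019) / 15 = 0.55398
T(3,2) = 0.55668 + (0.55668 − 0.55187)/15 = 0.55700
T(3,3) = 0.55700 + (0.55700 − 0.55398)/63 = 0.55705

0.557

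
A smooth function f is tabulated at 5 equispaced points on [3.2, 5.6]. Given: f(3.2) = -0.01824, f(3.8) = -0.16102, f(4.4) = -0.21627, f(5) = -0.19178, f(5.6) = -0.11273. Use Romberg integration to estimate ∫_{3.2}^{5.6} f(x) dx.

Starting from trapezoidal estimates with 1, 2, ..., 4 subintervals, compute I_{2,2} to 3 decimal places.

I_{0,0} (trapezoid, 1 panel, h=2.4000): -0.15716
I_{1,0} (trapezoid, 2 panels, h=1.2000): -0.33811
I_{2,0} (trapezoid, 4 panels, h=0.6000): -0.38073
I_{1,1} = -0.33811 + (-0.33811 − (-0.15716))/3 = -0.39843
I_{2,1} = -0.38073 + (-0.38073 − (-0.33811))/3 = -0.39494
I_{2,2} = -0.39494 + (-0.39494 − (-0.39843))/15 = -0.39471

-0.395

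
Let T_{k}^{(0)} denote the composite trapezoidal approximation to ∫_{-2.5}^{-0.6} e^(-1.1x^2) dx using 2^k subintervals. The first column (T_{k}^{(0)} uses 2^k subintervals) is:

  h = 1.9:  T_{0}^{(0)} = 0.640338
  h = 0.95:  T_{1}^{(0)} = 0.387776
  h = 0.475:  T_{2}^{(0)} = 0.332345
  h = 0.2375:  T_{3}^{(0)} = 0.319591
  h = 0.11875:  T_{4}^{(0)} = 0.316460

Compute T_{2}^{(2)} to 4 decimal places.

0.3146

Richardson extrapolation on the trapezoidal column (denominator 4−1=3):
T_{1}^{(1)} = 0.387776 + (0.387776 − 0.640338)/3 = 0.303589
T_{2}^{(1)} = 0.332345 + (0.332345 − 0.387776)/3 = 0.313868
T_{2}^{(2)} = 0.313868 + (0.313868 − 0.303589)/15 = 0.314553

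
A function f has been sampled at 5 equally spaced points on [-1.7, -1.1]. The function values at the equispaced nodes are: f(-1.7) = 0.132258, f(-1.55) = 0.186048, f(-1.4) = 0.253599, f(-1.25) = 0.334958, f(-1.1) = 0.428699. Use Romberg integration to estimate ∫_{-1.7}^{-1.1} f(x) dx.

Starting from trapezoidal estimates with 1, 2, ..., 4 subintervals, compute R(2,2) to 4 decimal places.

R(0,0) (trapezoid, 1 panel, h=0.6000): 0.168287
R(1,0) (trapezoid, 2 panels, h=0.3000): 0.160223
R(2,0) (trapezoid, 4 panels, h=0.1500): 0.158263
R(1,1) = 0.160223 + (0.160223 − 0.168287)/3 = 0.157535
R(2,1) = 0.158263 + (0.158263 − 0.160223)/3 = 0.157610
R(2,2) = 0.157610 + (0.157610 − 0.157535)/15 = 0.157615

0.1576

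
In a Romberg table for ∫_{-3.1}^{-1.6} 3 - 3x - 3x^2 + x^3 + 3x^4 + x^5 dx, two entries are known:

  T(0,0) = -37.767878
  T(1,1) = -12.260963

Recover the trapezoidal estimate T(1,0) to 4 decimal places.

From T(1,1) = (4·T(1,0) − T(0,0))/3, solve for T(1,0):
4·T(1,0) = 3·(-12.260963) + (-37.767878) = -74.550767
T(1,0) = -18.637692

-18.6377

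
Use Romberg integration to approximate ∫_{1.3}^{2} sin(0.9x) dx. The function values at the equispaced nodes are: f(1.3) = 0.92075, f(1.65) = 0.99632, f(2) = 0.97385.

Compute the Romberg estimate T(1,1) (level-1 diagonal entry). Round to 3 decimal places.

0.686

T(0,0) (trapezoid, 1 panel, h=0.7000): 0.66311
T(1,0) (trapezoid, 2 panels, h=0.3500): 0.68027
T(1,1) = 0.68027 + (0.68027 − 0.66311)/3 = 0.68599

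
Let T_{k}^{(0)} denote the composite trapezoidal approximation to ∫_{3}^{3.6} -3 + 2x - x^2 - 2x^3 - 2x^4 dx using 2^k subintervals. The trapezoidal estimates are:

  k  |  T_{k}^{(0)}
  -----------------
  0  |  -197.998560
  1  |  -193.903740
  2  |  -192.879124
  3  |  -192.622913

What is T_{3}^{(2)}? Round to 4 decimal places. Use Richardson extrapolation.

T_{2}^{(1)} = -192.879124 + (-192.879124 − (-193.903740))/3 = -192.537585
T_{3}^{(1)} = (4·(-192.622913) − (-192.879124)) / 3 = -192.537509
T_{3}^{(2)} = (16·(-192.537509) − (-192.537585)) / 15 = -192.537504

-192.5375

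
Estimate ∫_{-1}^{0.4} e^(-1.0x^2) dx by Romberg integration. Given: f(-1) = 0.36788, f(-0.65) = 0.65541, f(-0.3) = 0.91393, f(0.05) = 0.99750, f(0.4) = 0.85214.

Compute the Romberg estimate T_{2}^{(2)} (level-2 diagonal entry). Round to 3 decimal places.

1.126

T_{0}^{(0)} (trapezoid, 1 panel, h=1.4000): 0.85401
T_{1}^{(0)} (trapezoid, 2 panels, h=0.7000): 1.06676
T_{2}^{(0)} (trapezoid, 4 panels, h=0.3500): 1.11190
T_{1}^{(1)} = 1.06676 + (1.06676 − 0.85401)/3 = 1.13768
T_{2}^{(1)} = 1.11190 + (1.11190 − 1.06676)/3 = 1.12695
T_{2}^{(2)} = 1.12695 + (1.12695 − 1.13768)/15 = 1.12623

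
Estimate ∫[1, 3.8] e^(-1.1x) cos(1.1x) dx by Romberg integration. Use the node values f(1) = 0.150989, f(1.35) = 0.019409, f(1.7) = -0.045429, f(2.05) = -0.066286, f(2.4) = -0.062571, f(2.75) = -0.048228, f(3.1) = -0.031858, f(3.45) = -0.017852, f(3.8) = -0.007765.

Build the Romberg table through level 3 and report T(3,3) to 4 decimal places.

T(0,0) (trapezoid, 1 panel, h=2.8000): 0.200514
T(1,0) (trapezoid, 2 panels, h=1.4000): 0.012657
T(2,0) (trapezoid, 4 panels, h=0.7000): -0.047772
T(3,0) (trapezoid, 8 panels, h=0.3500): -0.063421
T(1,1) = 0.012657 + (0.012657 − 0.200514)/3 = -0.049962
T(2,1) = -0.047772 + (-0.047772 − 0.012657)/3 = -0.067915
T(3,1) = -0.063421 + (-0.063421 − (-0.047772))/3 = -0.068637
T(2,2) = -0.067915 + (-0.067915 − (-0.049962))/15 = -0.069112
T(3,2) = -0.068637 + (-0.068637 − (-0.067915))/15 = -0.068685
T(3,3) = -0.068685 + (-0.068685 − (-0.069112))/63 = -0.068678

-0.0687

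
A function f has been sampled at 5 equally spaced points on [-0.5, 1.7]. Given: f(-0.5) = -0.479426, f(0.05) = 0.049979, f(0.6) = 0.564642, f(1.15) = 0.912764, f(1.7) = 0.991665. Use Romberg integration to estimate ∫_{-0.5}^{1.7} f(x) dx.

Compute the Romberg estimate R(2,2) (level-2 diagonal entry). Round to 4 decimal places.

R(0,0) (trapezoid, 1 panel, h=2.2000): 0.563463
R(1,0) (trapezoid, 2 panels, h=1.1000): 0.902838
R(2,0) (trapezoid, 4 panels, h=0.5500): 0.980927
R(1,1) = 0.902838 + (0.902838 − 0.563463)/3 = 1.015963
R(2,1) = 0.980927 + (0.980927 − 0.902838)/3 = 1.006957
R(2,2) = 1.006957 + (1.006957 − 1.015963)/15 = 1.006357

1.0064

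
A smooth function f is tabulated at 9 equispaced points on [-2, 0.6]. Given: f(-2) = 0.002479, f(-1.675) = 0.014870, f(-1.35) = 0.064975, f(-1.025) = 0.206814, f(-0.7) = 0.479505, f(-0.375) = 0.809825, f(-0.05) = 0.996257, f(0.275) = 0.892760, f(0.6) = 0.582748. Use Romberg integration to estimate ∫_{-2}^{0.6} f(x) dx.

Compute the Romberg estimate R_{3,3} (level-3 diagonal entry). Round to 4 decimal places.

1.2290

R_{0,0} (trapezoid, 1 panel, h=2.6000): 0.760795
R_{1,0} (trapezoid, 2 panels, h=1.3000): 1.003754
R_{2,0} (trapezoid, 4 panels, h=0.6500): 1.191678
R_{3,0} (trapezoid, 8 panels, h=0.3250): 1.221226
R_{1,1} = 1.003754 + (1.003754 − 0.760795)/3 = 1.084740
R_{2,1} = 1.191678 + (1.191678 − 1.003754)/3 = 1.254319
R_{3,1} = 1.221226 + (1.221226 − 1.191678)/3 = 1.231075
R_{2,2} = 1.254319 + (1.254319 − 1.084740)/15 = 1.265624
R_{3,2} = 1.231075 + (1.231075 − 1.254319)/15 = 1.229525
R_{3,3} = 1.229525 + (1.229525 − 1.265624)/63 = 1.228952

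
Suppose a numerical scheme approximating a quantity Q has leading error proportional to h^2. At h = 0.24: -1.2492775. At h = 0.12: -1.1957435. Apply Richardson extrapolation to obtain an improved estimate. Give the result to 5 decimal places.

The leading error scales as h^2; refining by a factor of 2 reduces it by 2^2 = 4.
Extrapolated value = (4·A(h/2) − A(h)) / (4 − 1)
= (4·(-1.1957435) − (-1.2492775)) / 3
= -3.5336965 / 3 = -1.1778988

-1.17790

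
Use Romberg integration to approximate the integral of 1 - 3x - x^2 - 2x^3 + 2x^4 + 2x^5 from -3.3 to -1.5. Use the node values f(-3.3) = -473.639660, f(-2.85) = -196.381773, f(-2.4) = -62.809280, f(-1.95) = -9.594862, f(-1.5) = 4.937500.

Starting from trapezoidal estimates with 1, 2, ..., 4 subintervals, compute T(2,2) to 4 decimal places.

T(0,0) (trapezoid, 1 panel, h=1.8000): -421.831944
T(1,0) (trapezoid, 2 panels, h=0.9000): -267.444324
T(2,0) (trapezoid, 4 panels, h=0.4500): -226.411648
T(1,1) = -267.444324 + (-267.444324 − (-421.831944))/3 = -215.981784
T(2,1) = -226.411648 + (-226.411648 − (-267.444324))/3 = -212.734089
T(2,2) = -212.734089 + (-212.734089 − (-215.981784))/15 = -212.517576

-212.5176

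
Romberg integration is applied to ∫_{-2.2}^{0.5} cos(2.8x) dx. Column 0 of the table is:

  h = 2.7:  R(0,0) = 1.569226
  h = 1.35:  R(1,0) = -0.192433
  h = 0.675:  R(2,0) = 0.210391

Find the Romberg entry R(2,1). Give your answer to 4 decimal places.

Richardson extrapolation on the trapezoidal column (denominator 4−1=3):
R(2,1) = 0.210391 + (0.210391 − (-0.192433))/3 = 0.344666

0.3447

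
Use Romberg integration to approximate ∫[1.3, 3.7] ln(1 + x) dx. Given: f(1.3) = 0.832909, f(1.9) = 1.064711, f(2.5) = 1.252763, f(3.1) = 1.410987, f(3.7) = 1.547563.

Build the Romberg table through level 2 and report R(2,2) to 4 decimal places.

2.9578

R(0,0) (trapezoid, 1 panel, h=2.4000): 2.856566
R(1,0) (trapezoid, 2 panels, h=1.2000): 2.931599
R(2,0) (trapezoid, 4 panels, h=0.6000): 2.951218
R(1,1) = 2.931599 + (2.931599 − 2.856566)/3 = 2.956610
R(2,1) = 2.951218 + (2.951218 − 2.931599)/3 = 2.957758
R(2,2) = 2.957758 + (2.957758 − 2.956610)/15 = 2.957835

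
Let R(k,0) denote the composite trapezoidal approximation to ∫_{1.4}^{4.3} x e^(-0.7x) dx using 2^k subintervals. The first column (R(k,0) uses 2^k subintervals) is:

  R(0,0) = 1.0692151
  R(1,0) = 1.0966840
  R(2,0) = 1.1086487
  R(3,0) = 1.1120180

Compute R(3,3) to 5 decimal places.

Richardson extrapolation on the trapezoidal column (denominator 4−1=3):
R(1,1) = (4·1.0966840 − 1.0692151) / 3 = 1.1058403
R(2,1) = (4·1.1086487 − 1.0966840) / 3 = 1.1126369
R(3,1) = (4·1.1120180 − 1.1086487) / 3 = 1.1131411
R(2,2) = (16·1.1126369 − 1.1058403) / 15 = 1.1130900
R(3,2) = (16·1.1131411 − 1.1126369) / 15 = 1.1131747
R(3,3) = (64·1.1131747 − 1.1130900) / 63 = 1.1131760

1.11318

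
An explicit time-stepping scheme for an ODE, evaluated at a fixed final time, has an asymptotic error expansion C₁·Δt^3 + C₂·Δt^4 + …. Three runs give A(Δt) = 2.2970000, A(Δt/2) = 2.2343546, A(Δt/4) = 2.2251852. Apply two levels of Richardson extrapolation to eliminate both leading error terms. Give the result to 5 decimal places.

2.22377

First eliminate the Δt^3 term (factor 2^3 = 8):
  B₁ = (8·2.2343546 − 2.2970000)/7 = 2.2254053
  B₂ = (8·2.2251852 − 2.2343546)/7 = 2.2238753
Then eliminate the Δt^4 term (factor 2^4 = 16):
  (16·2.2238753 − 2.2254053)/15 = 2.2237733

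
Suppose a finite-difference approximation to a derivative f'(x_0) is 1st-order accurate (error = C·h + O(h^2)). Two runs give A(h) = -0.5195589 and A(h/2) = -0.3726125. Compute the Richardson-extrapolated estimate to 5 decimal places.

-0.22567

The leading error scales as h; refining by a factor of 2 reduces it by 2^1 = 2.
Extrapolated value = (2·A(h/2) − A(h)) / (2 − 1)
= (2·(-0.3726125) − (-0.5195589)) / 1
= -0.2256661 / 1 = -0.2256661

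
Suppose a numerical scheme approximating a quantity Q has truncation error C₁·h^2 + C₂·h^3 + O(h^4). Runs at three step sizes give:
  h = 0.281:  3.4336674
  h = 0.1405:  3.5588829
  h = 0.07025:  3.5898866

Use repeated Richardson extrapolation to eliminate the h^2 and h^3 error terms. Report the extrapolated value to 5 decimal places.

First eliminate the h^2 term (factor 2^2 = 4):
  B₁ = (4·3.5588829 − 3.4336674)/3 = 3.6006214
  B₂ = (4·3.5898866 − 3.5588829)/3 = 3.6002212
Then eliminate the h^3 term (factor 2^3 = 8):
  (8·3.6002212 − 3.6006214)/7 = 3.6001640

3.60016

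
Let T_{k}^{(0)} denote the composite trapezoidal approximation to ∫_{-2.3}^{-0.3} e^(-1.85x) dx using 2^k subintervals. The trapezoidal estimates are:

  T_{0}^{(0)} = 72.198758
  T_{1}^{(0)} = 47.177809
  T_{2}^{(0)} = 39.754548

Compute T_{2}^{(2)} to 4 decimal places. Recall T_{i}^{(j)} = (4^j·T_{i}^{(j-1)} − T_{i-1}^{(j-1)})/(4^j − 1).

T_{1}^{(1)} = (4·47.177809 − 72.198758) / 3 = 38.837493
T_{2}^{(1)} = 39.754548 + (39.754548 − 47.177809)/3 = 37.280128
T_{2}^{(2)} = 37.280128 + (37.280128 − 38.837493)/15 = 37.176304

37.1763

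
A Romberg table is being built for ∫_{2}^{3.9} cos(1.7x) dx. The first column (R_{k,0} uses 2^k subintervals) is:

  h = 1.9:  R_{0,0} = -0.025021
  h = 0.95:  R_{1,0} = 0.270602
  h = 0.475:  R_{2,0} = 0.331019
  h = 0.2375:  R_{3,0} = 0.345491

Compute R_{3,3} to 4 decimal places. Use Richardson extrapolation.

R_{1,1} = (4·0.270602 − (-0.025021)) / 3 = 0.369143
R_{2,1} = (4·0.331019 − 0.270602) / 3 = 0.351158
R_{3,1} = (4·0.345491 − 0.331019) / 3 = 0.350315
R_{2,2} = 0.351158 + (0.351158 − 0.369143)/15 = 0.349959
R_{3,2} = 0.350315 + (0.350315 − 0.351158)/15 = 0.350259
R_{3,3} = 0.350259 + (0.350259 − 0.349959)/63 = 0.350264

0.3503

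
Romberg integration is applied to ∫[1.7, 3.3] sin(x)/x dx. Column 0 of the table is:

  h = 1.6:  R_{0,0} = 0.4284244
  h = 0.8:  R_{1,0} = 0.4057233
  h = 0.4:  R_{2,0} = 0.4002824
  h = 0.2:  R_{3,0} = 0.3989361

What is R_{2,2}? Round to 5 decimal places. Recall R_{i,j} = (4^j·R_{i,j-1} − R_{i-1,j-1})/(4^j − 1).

0.39849

Richardson extrapolation on the trapezoidal column (denominator 4−1=3):
R_{1,1} = (4·0.4057233 − 0.4284244) / 3 = 0.3981563
R_{2,1} = 0.4002824 + (0.4002824 − 0.4057233)/3 = 0.3984688
R_{2,2} = 0.3984688 + (0.3984688 − 0.3981563)/15 = 0.3984896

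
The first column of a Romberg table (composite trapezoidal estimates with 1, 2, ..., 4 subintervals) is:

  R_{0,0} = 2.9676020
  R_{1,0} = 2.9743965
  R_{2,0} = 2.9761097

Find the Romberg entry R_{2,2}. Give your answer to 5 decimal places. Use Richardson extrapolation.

Richardson extrapolation on the trapezoidal column (denominator 4−1=3):
R_{1,1} = (4·2.9743965 − 2.9676020) / 3 = 2.9766613
R_{2,1} = 2.9761097 + (2.9761097 − 2.9743965)/3 = 2.9766808
R_{2,2} = 2.9766808 + (2.9766808 − 2.9766613)/15 = 2.9766821

2.97668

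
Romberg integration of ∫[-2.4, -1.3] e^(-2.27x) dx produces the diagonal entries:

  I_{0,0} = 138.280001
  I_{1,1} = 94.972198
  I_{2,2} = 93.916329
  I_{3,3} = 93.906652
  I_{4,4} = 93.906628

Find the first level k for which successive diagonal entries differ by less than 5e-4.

k = 4

|I_{1,1} − I_{0,0}| = 43.307803 ≥ 5e-4
|I_{2,2} − I_{1,1}| = 1.055869 ≥ 5e-4
|I_{3,3} − I_{2,2}| = 0.009677 ≥ 5e-4
|I_{4,4} − I_{3,3}| = 0.000024 < 5e-4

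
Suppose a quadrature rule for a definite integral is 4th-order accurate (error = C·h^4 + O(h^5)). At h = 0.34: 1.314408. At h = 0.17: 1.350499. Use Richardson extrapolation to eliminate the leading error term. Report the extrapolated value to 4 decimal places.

1.3529

Extrapolated value = (16·A(h/2) − A(h)) / (16 − 1)
= (16·1.350499 − 1.314408) / 15
= 20.293576 / 15 = 1.352905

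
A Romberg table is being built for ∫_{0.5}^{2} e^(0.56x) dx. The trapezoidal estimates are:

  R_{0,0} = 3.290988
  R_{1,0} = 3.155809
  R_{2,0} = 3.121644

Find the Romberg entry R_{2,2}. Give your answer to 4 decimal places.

3.1102

R_{1,1} = (4·3.155809 − 3.290988) / 3 = 3.110749
R_{2,1} = 3.121644 + (3.121644 − 3.155809)/3 = 3.110256
R_{2,2} = 3.110256 + (3.110256 − 3.110749)/15 = 3.110223
(Column j=1 coincides with Simpson's rule on the same nodes.)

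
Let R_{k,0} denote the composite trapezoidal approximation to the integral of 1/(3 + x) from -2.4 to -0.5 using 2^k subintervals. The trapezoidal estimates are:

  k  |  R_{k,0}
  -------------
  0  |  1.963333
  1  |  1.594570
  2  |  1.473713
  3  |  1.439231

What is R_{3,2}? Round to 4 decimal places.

Richardson extrapolation on the trapezoidal column (denominator 4−1=3):
R_{2,1} = (4·1.473713 − 1.594570) / 3 = 1.433427
R_{3,1} = (4·1.439231 − 1.473713) / 3 = 1.427737
R_{3,2} = 1.427737 + (1.427737 − 1.433427)/15 = 1.427358

1.4274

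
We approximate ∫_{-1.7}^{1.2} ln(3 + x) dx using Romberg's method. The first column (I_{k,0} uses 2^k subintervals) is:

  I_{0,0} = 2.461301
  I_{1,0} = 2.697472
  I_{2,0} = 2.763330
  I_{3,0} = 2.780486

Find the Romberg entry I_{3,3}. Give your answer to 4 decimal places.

2.7863

Richardson extrapolation on the trapezoidal column (denominator 4−1=3):
I_{1,1} = (4·2.697472 − 2.461301) / 3 = 2.776196
I_{2,1} = 2.763330 + (2.763330 − 2.697472)/3 = 2.785283
I_{3,1} = (4·2.780486 − 2.763330) / 3 = 2.786205
I_{2,2} = (16·2.785283 − 2.776196) / 15 = 2.785889
I_{3,2} = 2.786205 + (2.786205 − 2.785283)/15 = 2.786266
I_{3,3} = 2.786266 + (2.786266 − 2.785889)/63 = 2.786272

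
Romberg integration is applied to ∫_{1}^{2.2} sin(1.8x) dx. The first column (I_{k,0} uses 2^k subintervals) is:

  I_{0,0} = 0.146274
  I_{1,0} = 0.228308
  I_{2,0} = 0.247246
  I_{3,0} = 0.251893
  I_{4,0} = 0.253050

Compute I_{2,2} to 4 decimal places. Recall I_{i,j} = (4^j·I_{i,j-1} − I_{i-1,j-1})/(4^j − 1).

Richardson extrapolation on the trapezoidal column (denominator 4−1=3):
I_{1,1} = 0.228308 + (0.228308 − 0.146274)/3 = 0.255653
I_{2,1} = 0.247246 + (0.247246 − 0.228308)/3 = 0.253559
I_{2,2} = 0.253559 + (0.253559 − 0.255653)/15 = 0.253419

0.2534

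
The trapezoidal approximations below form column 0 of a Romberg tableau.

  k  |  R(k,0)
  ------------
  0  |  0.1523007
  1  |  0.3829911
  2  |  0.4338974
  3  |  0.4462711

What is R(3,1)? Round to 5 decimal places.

Richardson extrapolation on the trapezoidal column (denominator 4−1=3):
R(3,1) = 0.4462711 + (0.4462711 − 0.4338974)/3 = 0.4503957

0.45040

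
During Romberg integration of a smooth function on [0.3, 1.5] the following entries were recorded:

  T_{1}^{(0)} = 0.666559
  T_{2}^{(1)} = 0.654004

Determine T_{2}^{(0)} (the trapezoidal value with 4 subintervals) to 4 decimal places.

From T_{2}^{(1)} = (4·T_{2}^{(0)} − T_{1}^{(0)})/3, solve for T_{2}^{(0)}:
4·T_{2}^{(0)} = 3·0.654004 + 0.666559 = 2.628571
T_{2}^{(0)} = 0.657143

0.6571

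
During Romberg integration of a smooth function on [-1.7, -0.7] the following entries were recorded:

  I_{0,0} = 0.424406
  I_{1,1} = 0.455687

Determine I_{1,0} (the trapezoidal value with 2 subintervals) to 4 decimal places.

From I_{1,1} = (4·I_{1,0} − I_{0,0})/3, solve for I_{1,0}:
4·I_{1,0} = 3·0.455687 + 0.424406 = 1.791467
I_{1,0} = 0.447867

0.4479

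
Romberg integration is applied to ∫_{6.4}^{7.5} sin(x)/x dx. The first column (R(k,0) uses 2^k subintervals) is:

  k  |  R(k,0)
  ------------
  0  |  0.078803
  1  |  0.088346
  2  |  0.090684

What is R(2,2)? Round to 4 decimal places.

0.0915

Richardson extrapolation on the trapezoidal column (denominator 4−1=3):
R(1,1) = (4·0.088346 − 0.078803) / 3 = 0.091527
R(2,1) = (4·0.090684 − 0.088346) / 3 = 0.091463
R(2,2) = (16·0.091463 − 0.091527) / 15 = 0.091459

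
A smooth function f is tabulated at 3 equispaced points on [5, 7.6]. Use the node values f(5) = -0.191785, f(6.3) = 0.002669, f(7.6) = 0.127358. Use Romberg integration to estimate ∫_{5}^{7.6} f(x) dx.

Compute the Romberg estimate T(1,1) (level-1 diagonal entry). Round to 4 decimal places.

T(0,0) (trapezoid, 1 panel, h=2.6000): -0.083755
T(1,0) (trapezoid, 2 panels, h=1.3000): -0.038408
T(1,1) = -0.038408 + (-0.038408 − (-0.083755))/3 = -0.023292

-0.0233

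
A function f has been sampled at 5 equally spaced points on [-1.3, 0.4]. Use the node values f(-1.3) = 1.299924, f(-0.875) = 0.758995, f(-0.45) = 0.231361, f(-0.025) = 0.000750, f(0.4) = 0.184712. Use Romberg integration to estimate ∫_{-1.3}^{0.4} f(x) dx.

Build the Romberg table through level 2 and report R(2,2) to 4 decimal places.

R(0,0) (trapezoid, 1 panel, h=1.7000): 1.261941
R(1,0) (trapezoid, 2 panels, h=0.8500): 0.827627
R(2,0) (trapezoid, 4 panels, h=0.4250): 0.736705
R(1,1) = 0.827627 + (0.827627 − 1.261941)/3 = 0.682856
R(2,1) = 0.736705 + (0.736705 − 0.827627)/3 = 0.706398
R(2,2) = 0.706398 + (0.706398 − 0.682856)/15 = 0.707967

0.7080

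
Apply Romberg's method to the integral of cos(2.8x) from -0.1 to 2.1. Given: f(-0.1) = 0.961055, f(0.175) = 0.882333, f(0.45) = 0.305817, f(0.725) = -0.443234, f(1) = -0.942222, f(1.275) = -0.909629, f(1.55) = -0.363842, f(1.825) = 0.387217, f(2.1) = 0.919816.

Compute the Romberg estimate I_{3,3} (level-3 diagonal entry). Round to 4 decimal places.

-0.0421

I_{0,0} (trapezoid, 1 panel, h=2.2000): 2.068958
I_{1,0} (trapezoid, 2 panels, h=1.1000): -0.001965
I_{2,0} (trapezoid, 4 panels, h=0.5500): -0.032896
I_{3,0} (trapezoid, 8 panels, h=0.2750): -0.039359
I_{1,1} = -0.001965 + (-0.001965 − 2.068958)/3 = -0.692273
I_{2,1} = -0.032896 + (-0.032896 − (-0.001965))/3 = -0.043206
I_{3,1} = -0.039359 + (-0.039359 − (-0.032896))/3 = -0.041513
I_{2,2} = -0.043206 + (-0.043206 − (-0.692273))/15 = 0.000065
I_{3,2} = -0.041513 + (-0.041513 − (-0.043206))/15 = -0.041400
I_{3,3} = -0.041400 + (-0.041400 − 0.000065)/63 = -0.042058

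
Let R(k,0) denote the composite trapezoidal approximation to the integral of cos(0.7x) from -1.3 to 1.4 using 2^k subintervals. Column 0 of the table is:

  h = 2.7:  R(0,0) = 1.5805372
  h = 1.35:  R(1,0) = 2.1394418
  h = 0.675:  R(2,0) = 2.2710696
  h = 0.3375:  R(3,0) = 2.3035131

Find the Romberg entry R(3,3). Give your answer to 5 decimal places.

2.31429

Richardson extrapolation on the trapezoidal column (denominator 4−1=3):
R(1,1) = 2.1394418 + (2.1394418 − 1.5805372)/3 = 2.3257433
R(2,1) = (4·2.2710696 − 2.1394418) / 3 = 2.3149455
R(3,1) = (4·2.3035131 − 2.2710696) / 3 = 2.3143276
R(2,2) = 2.3149455 + (2.3149455 − 2.3257433)/15 = 2.3142256
R(3,2) = 2.3143276 + (2.3143276 − 2.3149455)/15 = 2.3142864
R(3,3) = 2.3142864 + (2.3142864 − 2.3142256)/63 = 2.3142874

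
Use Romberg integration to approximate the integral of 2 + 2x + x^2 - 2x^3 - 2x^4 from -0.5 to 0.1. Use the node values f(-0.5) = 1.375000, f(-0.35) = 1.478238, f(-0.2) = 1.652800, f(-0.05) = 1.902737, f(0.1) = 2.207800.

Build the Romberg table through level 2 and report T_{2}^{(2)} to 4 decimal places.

T_{0}^{(0)} (trapezoid, 1 panel, h=0.6000): 1.074840
T_{1}^{(0)} (trapezoid, 2 panels, h=0.3000): 1.033260
T_{2}^{(0)} (trapezoid, 4 panels, h=0.1500): 1.023776
T_{1}^{(1)} = 1.033260 + (1.033260 − 1.074840)/3 = 1.019400
T_{2}^{(1)} = 1.023776 + (1.023776 − 1.033260)/3 = 1.020615
T_{2}^{(2)} = 1.020615 + (1.020615 − 1.019400)/15 = 1.020696

1.0207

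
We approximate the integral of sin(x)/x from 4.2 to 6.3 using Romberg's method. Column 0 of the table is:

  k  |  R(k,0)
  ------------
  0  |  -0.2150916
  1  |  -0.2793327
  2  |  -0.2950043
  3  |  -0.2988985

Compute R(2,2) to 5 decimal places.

-0.30019

Richardson extrapolation on the trapezoidal column (denominator 4−1=3):
R(1,1) = -0.2793327 + (-0.2793327 − (-0.2150916))/3 = -0.3007464
R(2,1) = (4·(-0.2950043) − (-0.2793327)) / 3 = -0.3002282
R(2,2) = -0.3002282 + (-0.3002282 − (-0.3007464))/15 = -0.3001937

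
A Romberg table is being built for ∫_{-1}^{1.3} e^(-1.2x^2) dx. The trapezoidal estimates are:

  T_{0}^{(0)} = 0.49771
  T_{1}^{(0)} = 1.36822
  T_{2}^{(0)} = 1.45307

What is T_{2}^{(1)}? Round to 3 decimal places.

T_{2}^{(1)} = 1.45307 + (1.45307 − 1.36822)/3 = 1.48135

1.481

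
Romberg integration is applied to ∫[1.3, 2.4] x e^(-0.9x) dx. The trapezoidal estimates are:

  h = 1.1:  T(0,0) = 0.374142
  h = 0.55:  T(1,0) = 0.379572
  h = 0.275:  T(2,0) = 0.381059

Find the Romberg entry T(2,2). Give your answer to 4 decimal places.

0.3816

Richardson extrapolation on the trapezoidal column (denominator 4−1=3):
T(1,1) = (4·0.379572 − 0.374142) / 3 = 0.381382
T(2,1) = 0.381059 + (0.381059 − 0.379572)/3 = 0.381555
T(2,2) = 0.381555 + (0.381555 − 0.381382)/15 = 0.381567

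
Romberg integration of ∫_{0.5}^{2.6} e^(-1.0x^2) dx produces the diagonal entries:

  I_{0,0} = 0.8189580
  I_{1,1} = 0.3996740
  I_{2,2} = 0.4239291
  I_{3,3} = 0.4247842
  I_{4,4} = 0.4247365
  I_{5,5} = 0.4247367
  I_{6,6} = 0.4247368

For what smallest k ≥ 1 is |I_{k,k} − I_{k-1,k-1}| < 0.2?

|I_{1,1} − I_{0,0}| = 0.4192840 ≥ 0.2
|I_{2,2} − I_{1,1}| = 0.0242551 < 0.2

k = 2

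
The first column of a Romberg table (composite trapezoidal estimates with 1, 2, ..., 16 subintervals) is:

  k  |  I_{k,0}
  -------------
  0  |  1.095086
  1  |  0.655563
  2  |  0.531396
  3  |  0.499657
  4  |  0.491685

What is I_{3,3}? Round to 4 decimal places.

0.4890

I_{1,1} = 0.655563 + (0.655563 − 1.095086)/3 = 0.509055
I_{2,1} = (4·0.531396 − 0.655563) / 3 = 0.490007
I_{3,1} = 0.499657 + (0.499657 − 0.531396)/3 = 0.489077
I_{2,2} = 0.490007 + (0.490007 − 0.509055)/15 = 0.488737
I_{3,2} = (16·0.489077 − 0.490007) / 15 = 0.489015
I_{3,3} = 0.489015 + (0.489015 − 0.488737)/63 = 0.489019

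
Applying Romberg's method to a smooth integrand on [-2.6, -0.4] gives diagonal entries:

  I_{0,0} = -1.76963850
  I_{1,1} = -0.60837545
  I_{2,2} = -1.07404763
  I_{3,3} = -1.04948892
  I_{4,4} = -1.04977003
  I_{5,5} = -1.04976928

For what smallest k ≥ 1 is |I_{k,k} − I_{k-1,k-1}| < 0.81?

k = 2

|I_{1,1} − I_{0,0}| = 1.16126305 ≥ 0.81
|I_{2,2} − I_{1,1}| = 0.46567218 < 0.81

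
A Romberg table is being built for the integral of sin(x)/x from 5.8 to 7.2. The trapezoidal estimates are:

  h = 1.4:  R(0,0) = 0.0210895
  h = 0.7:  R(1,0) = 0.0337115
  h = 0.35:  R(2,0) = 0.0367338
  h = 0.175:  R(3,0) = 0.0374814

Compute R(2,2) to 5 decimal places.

0.03773

Richardson extrapolation on the trapezoidal column (denominator 4−1=3):
R(1,1) = 0.0337115 + (0.0337115 − 0.0210895)/3 = 0.0379188
R(2,1) = 0.0367338 + (0.0367338 − 0.0337115)/3 = 0.0377412
R(2,2) = (16·0.0377412 − 0.0379188) / 15 = 0.0377294
(Column j=1 coincides with Simpson's rule on the same nodes.)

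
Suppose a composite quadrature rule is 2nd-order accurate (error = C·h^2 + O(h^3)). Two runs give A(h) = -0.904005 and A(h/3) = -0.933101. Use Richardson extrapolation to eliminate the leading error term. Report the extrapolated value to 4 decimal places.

-0.9367

Extrapolated value = (9·A(h/3) − A(h)) / (9 − 1)
= (9·(-0.933101) − (-0.904005)) / 8
= -7.493904 / 8 = -0.936738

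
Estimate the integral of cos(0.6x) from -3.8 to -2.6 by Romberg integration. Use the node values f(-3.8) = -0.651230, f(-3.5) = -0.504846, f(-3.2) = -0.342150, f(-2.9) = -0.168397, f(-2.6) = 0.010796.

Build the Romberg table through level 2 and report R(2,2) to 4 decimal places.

R(0,0) (trapezoid, 1 panel, h=1.2000): -0.384260
R(1,0) (trapezoid, 2 panels, h=0.6000): -0.397420
R(2,0) (trapezoid, 4 panels, h=0.3000): -0.400683
R(1,1) = -0.397420 + (-0.397420 − (-0.384260))/3 = -0.401807
R(2,1) = -0.400683 + (-0.400683 − (-0.397420))/3 = -0.401771
R(2,2) = -0.401771 + (-0.401771 − (-0.401807))/15 = -0.401769

-0.4018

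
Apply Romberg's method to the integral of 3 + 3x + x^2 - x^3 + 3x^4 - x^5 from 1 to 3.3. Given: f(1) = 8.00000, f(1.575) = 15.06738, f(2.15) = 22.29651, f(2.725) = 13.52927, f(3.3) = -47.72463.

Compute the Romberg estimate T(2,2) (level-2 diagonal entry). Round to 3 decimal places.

23.117

T(0,0) (trapezoid, 1 panel, h=2.3000): -45.68332
T(1,0) (trapezoid, 2 panels, h=1.1500): 2.79932
T(2,0) (trapezoid, 4 panels, h=0.5750): 17.84274
T(1,1) = 2.79932 + (2.79932 − (-45.68332))/3 = 18.96020
T(2,1) = 17.84274 + (17.84274 − 2.79932)/3 = 22.85721
T(2,2) = 22.85721 + (22.85721 − 18.96020)/15 = 23.11701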